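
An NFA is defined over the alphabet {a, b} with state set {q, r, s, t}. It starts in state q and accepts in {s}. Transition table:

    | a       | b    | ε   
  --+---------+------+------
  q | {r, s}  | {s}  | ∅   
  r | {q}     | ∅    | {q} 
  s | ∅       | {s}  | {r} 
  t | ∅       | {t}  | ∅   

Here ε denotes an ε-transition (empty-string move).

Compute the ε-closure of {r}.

Begin with {r}.
ε-move r → q; add q.

{q, r}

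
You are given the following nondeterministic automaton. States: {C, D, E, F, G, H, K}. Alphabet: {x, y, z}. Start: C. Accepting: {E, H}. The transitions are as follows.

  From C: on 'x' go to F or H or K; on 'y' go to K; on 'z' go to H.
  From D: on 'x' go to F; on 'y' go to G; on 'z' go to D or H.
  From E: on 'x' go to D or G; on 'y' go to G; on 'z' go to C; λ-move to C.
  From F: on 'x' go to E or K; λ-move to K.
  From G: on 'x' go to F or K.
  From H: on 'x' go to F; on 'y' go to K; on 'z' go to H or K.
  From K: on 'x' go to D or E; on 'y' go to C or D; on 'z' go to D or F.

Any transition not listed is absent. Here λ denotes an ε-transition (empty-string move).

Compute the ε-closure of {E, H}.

{C, E, H}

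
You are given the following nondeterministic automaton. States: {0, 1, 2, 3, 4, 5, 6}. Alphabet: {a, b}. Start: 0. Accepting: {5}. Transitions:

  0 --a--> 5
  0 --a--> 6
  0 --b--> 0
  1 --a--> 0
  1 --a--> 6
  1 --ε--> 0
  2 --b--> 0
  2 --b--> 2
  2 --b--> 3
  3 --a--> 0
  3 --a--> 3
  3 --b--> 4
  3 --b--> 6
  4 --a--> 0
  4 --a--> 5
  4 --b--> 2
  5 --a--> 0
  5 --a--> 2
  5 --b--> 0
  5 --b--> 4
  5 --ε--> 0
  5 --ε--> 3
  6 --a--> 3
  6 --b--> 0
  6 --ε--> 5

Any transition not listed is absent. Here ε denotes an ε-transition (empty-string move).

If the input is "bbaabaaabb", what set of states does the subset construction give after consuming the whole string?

Start in {0}.
Read 'b': {0} → {0}.
Read 'b': {0} → {0}.
Read 'a': {0} → {0, 3, 5, 6}.
Read 'a': {0, 3, 5, 6} → {0, 2, 3, 5, 6}.
Read 'b': {0, 2, 3, 5, 6} → {0, 2, 3, 4, 5, 6}.
Read 'a': {0, 2, 3, 4, 5, 6} → {0, 2, 3, 5, 6}.
Read 'a': {0, 2, 3, 5, 6} → {0, 2, 3, 5, 6}.
Read 'a': {0, 2, 3, 5, 6} → {0, 2, 3, 5, 6}.
Read 'b': {0, 2, 3, 5, 6} → {0, 2, 3, 4, 5, 6}.
Read 'b': {0, 2, 3, 4, 5, 6} → {0, 2, 3, 4, 5, 6}.

{0, 2, 3, 4, 5, 6}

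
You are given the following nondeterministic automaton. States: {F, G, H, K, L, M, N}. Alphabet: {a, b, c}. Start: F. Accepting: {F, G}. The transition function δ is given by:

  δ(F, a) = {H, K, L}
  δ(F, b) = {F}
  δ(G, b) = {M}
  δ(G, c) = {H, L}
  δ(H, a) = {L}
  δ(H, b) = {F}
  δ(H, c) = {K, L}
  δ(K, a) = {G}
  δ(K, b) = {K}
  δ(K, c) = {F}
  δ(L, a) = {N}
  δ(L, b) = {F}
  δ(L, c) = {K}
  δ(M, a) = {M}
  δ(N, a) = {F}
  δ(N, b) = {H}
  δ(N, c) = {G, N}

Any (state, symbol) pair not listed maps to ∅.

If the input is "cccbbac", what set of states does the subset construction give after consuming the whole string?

Start in {F}.
Read 'c': {F} → ∅.
The set is empty and remains empty for the remaining 6 symbols.

∅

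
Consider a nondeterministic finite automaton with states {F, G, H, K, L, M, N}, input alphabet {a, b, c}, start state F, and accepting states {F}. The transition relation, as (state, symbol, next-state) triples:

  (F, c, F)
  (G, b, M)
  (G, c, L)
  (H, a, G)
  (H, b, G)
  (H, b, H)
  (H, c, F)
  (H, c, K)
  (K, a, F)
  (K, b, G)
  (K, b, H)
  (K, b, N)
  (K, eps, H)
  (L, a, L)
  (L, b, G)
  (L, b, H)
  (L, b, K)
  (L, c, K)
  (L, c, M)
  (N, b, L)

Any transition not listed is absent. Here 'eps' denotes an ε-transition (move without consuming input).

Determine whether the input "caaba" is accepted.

No

Start in {F}.
Read 'c': F→{F}; now {F}.
Read 'a': F→∅; now ∅.
The set is empty and remains empty for the remaining 3 symbols.
The final set ∅ contains no accepting state.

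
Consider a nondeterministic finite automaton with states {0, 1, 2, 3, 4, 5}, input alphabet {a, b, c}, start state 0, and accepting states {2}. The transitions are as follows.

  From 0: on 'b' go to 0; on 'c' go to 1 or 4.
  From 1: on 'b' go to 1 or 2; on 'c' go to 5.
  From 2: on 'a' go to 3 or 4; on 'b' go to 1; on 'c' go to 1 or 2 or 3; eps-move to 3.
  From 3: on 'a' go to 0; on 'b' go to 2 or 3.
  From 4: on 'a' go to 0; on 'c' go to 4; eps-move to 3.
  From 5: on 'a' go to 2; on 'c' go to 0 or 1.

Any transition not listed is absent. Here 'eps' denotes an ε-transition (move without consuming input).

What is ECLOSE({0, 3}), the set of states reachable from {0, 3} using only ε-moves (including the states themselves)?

{0, 3}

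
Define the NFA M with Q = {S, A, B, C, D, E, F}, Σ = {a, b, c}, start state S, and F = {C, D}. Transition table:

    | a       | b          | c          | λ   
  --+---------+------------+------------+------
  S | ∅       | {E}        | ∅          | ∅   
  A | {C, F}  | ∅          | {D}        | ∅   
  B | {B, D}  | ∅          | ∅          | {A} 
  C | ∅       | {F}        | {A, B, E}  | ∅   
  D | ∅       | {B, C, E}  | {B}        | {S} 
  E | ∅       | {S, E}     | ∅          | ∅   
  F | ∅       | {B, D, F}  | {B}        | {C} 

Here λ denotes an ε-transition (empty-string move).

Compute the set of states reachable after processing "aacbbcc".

∅

Start in {S}.
Read 'a': S→∅; now ∅.
The set is empty and remains empty for the remaining 6 symbols.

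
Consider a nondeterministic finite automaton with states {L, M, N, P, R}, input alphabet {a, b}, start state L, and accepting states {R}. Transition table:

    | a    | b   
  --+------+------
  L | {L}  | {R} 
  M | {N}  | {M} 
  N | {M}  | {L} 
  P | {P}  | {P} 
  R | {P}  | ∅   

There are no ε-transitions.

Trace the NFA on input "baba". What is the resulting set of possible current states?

Start in {L}.
Read 'b': L→{R}; now {R}.
Read 'a': R→{P}; now {P}.
Read 'b': P→{P}; now {P}.
Read 'a': P→{P}; now {P}.

{P}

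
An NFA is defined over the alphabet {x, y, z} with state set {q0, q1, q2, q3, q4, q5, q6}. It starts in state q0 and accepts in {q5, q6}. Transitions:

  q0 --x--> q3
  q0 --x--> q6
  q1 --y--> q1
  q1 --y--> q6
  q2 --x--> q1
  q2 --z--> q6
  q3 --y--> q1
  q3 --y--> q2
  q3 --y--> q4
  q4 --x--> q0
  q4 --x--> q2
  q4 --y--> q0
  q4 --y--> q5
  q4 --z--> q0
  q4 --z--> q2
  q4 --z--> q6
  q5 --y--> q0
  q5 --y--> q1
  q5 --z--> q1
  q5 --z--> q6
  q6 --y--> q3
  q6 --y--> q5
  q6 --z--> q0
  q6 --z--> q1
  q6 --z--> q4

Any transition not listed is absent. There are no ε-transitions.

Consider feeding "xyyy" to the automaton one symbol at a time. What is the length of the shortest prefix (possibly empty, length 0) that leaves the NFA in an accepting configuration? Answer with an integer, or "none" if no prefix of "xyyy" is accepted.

1

Start in {q0}.
Read 'x': q0→{q3, q6}; now {q3, q6}.
None of the earlier sets intersect F, but {q3, q6} does.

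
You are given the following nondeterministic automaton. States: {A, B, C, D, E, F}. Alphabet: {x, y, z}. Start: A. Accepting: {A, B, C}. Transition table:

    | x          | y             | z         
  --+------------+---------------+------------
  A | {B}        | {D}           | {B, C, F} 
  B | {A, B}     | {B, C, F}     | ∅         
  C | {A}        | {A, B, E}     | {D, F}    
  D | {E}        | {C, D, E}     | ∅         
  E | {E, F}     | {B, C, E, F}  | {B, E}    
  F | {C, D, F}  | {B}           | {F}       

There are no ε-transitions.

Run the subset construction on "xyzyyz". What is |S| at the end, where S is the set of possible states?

5

Start in {A}.
Read 'x': {A} → {B}.
Read 'y': {B} → {B, C, F}.
Read 'z': {B, C, F} → {D, F}.
Read 'y': {D, F} → {B, C, D, E}.
Read 'y': {B, C, D, E} → {A, B, C, D, E, F}.
Read 'z': {A, B, C, D, E, F} → {B, C, D, E, F}.
That set has 5 states.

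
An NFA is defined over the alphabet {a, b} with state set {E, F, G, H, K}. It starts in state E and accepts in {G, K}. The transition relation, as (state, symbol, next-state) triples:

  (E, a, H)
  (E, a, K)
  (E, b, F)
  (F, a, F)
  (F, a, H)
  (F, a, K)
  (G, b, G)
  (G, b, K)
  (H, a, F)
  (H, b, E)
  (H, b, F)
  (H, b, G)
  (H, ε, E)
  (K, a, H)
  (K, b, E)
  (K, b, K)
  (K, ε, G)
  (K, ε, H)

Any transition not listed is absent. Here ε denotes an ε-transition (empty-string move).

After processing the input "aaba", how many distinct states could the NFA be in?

5

Start in {E}.
Read 'a': E→{H, K}; union {H, K}; ε-closure = {E, G, H, K}.
Read 'a': E→{H, K}, G→∅, H→{F}, K→{H}; union {F, H, K}; ε-closure = {E, F, G, H, K}.
Read 'b': E→{F}, F→∅, G→{G, K}, H→{E, F, G}, K→{E, K}; union {E, F, G, K}; ε-closure = {E, F, G, H, K}.
Read 'a': E→{H, K}, F→{F, H, K}, G→∅, H→{F}, K→{H}; union {F, H, K}; ε-closure = {E, F, G, H, K}.
That set has 5 states.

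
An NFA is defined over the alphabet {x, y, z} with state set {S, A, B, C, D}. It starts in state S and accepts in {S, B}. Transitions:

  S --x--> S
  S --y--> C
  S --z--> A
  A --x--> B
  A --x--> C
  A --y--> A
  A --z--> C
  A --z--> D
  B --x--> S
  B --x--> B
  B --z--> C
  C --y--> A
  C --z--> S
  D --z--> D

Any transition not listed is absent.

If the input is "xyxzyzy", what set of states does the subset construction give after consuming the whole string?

Start in {S}.
Read 'x': S→{S}; now {S}.
Read 'y': S→{C}; now {C}.
Read 'x': C→∅; now ∅.
The set is empty and remains empty for the remaining 4 symbols.

∅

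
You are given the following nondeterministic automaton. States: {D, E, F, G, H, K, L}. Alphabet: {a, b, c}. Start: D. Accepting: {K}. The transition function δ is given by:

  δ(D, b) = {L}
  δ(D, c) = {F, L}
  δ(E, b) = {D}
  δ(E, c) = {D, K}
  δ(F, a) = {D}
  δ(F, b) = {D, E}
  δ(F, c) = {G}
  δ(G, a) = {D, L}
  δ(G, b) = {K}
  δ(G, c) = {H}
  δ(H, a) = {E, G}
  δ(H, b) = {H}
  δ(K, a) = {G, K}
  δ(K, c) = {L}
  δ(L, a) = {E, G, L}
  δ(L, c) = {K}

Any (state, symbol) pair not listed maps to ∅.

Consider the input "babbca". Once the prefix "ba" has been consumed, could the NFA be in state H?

No

Start in {D}.
Read 'b': {D} → {L}.
Read 'a': {L} → {E, G, L}.
State H is not in {E, G, L}.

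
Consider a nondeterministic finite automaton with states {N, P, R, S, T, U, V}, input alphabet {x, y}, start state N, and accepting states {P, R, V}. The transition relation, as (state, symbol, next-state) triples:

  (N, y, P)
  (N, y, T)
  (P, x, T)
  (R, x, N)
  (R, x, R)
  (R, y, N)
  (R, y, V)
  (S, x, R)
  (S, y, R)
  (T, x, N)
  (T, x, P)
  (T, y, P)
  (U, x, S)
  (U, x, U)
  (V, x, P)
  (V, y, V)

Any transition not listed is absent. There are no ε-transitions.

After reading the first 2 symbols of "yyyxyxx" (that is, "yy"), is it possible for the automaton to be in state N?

No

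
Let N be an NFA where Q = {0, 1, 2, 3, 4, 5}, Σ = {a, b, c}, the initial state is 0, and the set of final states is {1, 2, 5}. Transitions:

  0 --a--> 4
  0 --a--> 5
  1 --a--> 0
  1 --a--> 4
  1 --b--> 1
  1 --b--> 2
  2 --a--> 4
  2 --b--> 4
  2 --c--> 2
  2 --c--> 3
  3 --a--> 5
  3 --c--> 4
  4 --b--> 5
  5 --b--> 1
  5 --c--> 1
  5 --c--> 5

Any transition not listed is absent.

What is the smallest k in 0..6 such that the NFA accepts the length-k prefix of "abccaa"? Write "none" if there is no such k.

Start in {0}.
Read 'a': 0→{4, 5}; now {4, 5}.
None of the earlier sets intersect F, but {4, 5} does.

1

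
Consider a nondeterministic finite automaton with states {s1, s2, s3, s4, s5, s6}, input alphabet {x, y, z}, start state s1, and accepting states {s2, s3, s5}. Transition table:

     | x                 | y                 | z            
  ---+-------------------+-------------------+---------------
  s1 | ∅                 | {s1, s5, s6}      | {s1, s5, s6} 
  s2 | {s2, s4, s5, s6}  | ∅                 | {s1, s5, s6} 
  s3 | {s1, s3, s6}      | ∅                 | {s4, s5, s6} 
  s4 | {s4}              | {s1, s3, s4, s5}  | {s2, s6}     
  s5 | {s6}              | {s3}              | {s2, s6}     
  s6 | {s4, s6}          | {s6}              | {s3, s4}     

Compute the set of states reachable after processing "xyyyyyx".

∅

Start in {s1}.
Read 'x': {s1} → ∅.
The set is empty and remains empty for the remaining 6 symbols.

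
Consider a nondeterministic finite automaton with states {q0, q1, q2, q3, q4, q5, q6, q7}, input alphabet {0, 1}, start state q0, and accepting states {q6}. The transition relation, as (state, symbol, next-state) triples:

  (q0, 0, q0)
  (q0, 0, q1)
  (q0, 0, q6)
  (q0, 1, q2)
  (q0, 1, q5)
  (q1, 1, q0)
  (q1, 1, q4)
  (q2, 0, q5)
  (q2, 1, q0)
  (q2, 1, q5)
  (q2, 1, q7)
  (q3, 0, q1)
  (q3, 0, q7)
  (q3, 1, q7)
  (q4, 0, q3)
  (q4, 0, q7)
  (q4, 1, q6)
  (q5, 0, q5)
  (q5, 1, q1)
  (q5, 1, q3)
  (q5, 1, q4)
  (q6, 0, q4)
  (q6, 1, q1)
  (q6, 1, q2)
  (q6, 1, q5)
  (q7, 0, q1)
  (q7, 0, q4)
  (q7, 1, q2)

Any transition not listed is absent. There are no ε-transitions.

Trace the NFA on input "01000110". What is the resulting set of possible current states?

{q0, q1, q3, q4, q5, q6, q7}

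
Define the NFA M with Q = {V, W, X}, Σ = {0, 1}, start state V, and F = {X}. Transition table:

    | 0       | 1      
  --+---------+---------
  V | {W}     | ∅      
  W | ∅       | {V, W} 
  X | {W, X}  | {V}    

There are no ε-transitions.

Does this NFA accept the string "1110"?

Start in {V}.
Read '1': {V} → ∅.
The set is empty and remains empty for the remaining 3 symbols.
The final set ∅ contains no accepting state.

No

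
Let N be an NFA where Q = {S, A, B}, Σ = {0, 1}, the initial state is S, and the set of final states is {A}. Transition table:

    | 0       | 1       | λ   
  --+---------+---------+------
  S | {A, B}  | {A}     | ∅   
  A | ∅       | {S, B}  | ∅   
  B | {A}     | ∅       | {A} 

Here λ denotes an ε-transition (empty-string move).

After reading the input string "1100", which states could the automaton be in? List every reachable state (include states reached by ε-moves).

{A}

Start in {S}.
Read '1': S→{A}; now {A}.
Read '1': A→{S, B}; union {S, B}; ε-closure = {S, A, B}.
Read '0': S→{A, B}, A→∅, B→{A}; now {A, B}.
Read '0': A→∅, B→{A}; now {A}.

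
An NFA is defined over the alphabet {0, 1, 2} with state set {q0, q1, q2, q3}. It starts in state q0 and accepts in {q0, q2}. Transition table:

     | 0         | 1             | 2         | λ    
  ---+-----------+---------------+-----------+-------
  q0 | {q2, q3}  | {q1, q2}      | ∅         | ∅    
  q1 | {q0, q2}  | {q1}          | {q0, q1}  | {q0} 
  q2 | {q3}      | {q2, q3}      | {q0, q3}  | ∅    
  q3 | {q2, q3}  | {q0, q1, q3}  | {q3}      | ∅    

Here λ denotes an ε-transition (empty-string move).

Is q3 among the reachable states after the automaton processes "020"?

Yes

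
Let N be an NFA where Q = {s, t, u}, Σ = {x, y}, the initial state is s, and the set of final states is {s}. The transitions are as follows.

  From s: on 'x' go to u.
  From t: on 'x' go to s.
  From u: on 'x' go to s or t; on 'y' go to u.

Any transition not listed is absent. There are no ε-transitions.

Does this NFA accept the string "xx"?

Yes

Start in {s}.
Read 'x': s→{u}; now {u}.
Read 'x': u→{s, t}; now {s, t}.
The final set {s, t} contains the accepting state s.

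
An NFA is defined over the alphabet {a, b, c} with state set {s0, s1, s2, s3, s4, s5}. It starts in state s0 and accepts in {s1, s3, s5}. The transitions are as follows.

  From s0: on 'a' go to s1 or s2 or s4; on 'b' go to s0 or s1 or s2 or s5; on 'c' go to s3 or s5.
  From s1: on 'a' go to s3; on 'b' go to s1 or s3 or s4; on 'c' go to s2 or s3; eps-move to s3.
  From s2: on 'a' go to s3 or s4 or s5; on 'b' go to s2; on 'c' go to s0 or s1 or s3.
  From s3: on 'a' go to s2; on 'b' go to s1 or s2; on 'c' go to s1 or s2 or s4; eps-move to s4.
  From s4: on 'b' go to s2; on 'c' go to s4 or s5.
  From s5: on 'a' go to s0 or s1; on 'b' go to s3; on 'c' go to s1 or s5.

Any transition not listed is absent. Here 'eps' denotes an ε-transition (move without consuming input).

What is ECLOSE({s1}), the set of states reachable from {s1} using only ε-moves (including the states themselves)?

{s1, s3, s4}

Begin with {s1}.
ε-move s1 → s3; add s3.
ε-move s3 → s4; add s4.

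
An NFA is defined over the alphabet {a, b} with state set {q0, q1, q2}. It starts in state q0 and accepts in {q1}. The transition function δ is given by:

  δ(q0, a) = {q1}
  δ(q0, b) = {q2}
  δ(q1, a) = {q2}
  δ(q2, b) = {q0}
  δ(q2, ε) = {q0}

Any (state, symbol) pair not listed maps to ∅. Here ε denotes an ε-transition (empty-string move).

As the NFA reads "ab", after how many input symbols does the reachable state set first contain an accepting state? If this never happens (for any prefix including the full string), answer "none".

Start in {q0}.
Read 'a': q0→{q1}; now {q1}.
None of the earlier sets intersect F, but {q1} does.

1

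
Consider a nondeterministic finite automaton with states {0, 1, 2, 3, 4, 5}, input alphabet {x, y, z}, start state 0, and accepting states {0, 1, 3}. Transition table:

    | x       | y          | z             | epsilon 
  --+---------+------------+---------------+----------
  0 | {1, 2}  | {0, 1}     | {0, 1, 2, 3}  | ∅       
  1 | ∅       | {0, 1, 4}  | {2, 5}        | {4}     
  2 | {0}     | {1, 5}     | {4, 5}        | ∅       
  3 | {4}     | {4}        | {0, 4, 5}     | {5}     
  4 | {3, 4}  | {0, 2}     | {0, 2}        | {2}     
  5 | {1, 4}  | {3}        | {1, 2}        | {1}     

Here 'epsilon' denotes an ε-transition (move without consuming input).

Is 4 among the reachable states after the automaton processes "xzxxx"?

Yes

Start in {0}.
Read 'x': 0→{1, 2}; union {1, 2}; ε-closure = {1, 2, 4}.
Read 'z': 1→{2, 5}, 2→{4, 5}, 4→{0, 2}; union {0, 2, 4, 5}; ε-closure = {0, 1, 2, 4, 5}.
Read 'x': 0→{1, 2}, 1→∅, 2→{0}, 4→{3, 4}, 5→{1, 4}; union {0, 1, 2, 3, 4}; ε-closure = {0, 1, 2, 3, 4, 5}.
Read 'x': 0→{1, 2}, 1→∅, 2→{0}, 3→{4}, 4→{3, 4}, 5→{1, 4}; union {0, 1, 2, 3, 4}; ε-closure = {0, 1, 2, 3, 4, 5}.
Read 'x': 0→{1, 2}, 1→∅, 2→{0}, 3→{4}, 4→{3, 4}, 5→{1, 4}; union {0, 1, 2, 3, 4}; ε-closure = {0, 1, 2, 3, 4, 5}.
State 4 is in {0, 1, 2, 3, 4, 5}.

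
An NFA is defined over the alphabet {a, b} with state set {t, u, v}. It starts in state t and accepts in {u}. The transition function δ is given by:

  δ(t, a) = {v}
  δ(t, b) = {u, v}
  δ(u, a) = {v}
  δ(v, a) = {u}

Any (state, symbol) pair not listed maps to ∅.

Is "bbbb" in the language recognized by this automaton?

Start in {t}.
Read 'b': {t} → {u, v}.
Read 'b': {u, v} → ∅.
The set is empty and remains empty for the remaining 2 symbols.
The final set ∅ contains no accepting state.

No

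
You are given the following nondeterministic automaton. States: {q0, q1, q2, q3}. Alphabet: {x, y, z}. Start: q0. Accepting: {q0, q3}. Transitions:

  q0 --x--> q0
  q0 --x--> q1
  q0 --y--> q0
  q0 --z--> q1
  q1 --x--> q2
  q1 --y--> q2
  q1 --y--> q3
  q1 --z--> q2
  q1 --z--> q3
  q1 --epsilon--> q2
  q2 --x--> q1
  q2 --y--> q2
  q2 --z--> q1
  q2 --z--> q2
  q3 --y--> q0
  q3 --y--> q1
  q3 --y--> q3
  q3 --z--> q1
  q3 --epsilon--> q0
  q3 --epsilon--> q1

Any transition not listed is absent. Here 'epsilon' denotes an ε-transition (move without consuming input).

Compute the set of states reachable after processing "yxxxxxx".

Start in {q0}.
Read 'y': {q0} → {q0}.
Read 'x': {q0} → {q0, q1, q2}.
Read 'x': {q0, q1, q2} → {q0, q1, q2}.
Read 'x': {q0, q1, q2} → {q0, q1, q2}.
Read 'x': {q0, q1, q2} → {q0, q1, q2}.
Read 'x': {q0, q1, q2} → {q0, q1, q2}.
Read 'x': {q0, q1, q2} → {q0, q1, q2}.

{q0, q1, q2}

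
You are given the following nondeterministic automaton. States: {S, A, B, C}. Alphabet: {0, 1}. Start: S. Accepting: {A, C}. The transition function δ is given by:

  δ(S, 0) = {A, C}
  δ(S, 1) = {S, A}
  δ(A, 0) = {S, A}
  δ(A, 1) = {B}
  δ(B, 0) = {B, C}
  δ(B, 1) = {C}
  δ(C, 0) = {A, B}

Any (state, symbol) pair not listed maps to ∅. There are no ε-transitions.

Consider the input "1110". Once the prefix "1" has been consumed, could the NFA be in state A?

Yes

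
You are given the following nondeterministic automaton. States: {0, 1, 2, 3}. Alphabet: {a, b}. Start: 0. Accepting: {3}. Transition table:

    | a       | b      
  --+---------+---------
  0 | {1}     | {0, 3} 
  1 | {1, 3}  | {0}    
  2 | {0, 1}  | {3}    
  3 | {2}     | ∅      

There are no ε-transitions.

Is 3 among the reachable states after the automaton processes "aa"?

Start in {0}.
Read 'a': {0} → {1}.
Read 'a': {1} → {1, 3}.
State 3 is in {1, 3}.

Yes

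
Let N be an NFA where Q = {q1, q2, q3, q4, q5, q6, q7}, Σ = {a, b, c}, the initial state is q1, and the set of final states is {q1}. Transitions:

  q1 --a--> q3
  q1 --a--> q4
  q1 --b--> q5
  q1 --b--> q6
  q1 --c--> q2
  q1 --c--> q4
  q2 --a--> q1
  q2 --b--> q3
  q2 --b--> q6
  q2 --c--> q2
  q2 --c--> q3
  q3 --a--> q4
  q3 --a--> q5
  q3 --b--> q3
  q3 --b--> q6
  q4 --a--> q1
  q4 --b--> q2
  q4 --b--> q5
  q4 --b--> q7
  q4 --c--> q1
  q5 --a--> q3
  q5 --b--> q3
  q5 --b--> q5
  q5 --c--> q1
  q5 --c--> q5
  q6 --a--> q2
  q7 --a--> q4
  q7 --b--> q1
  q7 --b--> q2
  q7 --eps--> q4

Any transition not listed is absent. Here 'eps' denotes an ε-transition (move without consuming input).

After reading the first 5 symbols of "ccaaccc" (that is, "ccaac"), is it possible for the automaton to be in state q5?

Start in {q1}.
Read 'c': q1→{q2, q4}; now {q2, q4}.
Read 'c': q2→{q2, q3}, q4→{q1}; now {q1, q2, q3}.
Read 'a': q1→{q3, q4}, q2→{q1}, q3→{q4, q5}; now {q1, q3, q4, q5}.
Read 'a': q1→{q3, q4}, q3→{q4, q5}, q4→{q1}, q5→{q3}; now {q1, q3, q4, q5}.
Read 'c': q1→{q2, q4}, q3→∅, q4→{q1}, q5→{q1, q5}; now {q1, q2, q4, q5}.
State q5 is in {q1, q2, q4, q5}.

Yes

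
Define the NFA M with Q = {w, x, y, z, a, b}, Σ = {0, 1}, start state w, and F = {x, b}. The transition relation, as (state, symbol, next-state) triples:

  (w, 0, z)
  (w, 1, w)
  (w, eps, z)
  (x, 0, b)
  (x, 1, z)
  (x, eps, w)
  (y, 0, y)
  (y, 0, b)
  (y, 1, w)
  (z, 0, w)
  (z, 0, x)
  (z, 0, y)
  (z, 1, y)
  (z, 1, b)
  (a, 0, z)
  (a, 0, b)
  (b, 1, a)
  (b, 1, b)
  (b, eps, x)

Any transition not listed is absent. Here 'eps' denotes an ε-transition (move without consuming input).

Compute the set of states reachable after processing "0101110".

{w, x, y, z, b}

Start: ε-closure({w}) = {w, z}.
Read '0': {w, z} → {w, x, y, z}.
Read '1': {w, x, y, z} → {w, x, y, z, b}.
Read '0': {w, x, y, z, b} → {w, x, y, z, b}.
Read '1': {w, x, y, z, b} → {w, x, y, z, a, b}.
Read '1': {w, x, y, z, a, b} → {w, x, y, z, a, b}.
Read '1': {w, x, y, z, a, b} → {w, x, y, z, a, b}.
Read '0': {w, x, y, z, a, b} → {w, x, y, z, b}.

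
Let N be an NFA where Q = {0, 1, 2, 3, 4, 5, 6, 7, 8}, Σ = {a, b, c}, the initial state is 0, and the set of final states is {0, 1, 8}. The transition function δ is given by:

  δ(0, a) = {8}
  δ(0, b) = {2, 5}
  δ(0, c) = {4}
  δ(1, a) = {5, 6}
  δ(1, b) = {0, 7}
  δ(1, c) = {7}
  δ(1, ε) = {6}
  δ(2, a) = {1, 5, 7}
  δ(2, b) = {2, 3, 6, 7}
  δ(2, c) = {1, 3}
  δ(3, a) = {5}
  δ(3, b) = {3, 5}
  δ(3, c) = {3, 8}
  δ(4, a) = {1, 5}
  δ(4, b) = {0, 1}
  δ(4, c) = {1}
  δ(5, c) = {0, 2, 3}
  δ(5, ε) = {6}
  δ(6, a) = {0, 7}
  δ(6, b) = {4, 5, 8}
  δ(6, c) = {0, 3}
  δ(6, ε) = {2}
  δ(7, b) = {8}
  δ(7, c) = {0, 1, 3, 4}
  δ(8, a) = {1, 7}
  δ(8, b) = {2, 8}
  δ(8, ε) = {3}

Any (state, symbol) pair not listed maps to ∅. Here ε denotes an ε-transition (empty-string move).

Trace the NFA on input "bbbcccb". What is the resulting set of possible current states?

Start in {0}.
Read 'b': {0} → {2, 5, 6}.
Read 'b': {2, 5, 6} → {2, 3, 4, 5, 6, 7, 8}.
Read 'b': {2, 3, 4, 5, 6, 7, 8} → {0, 1, 2, 3, 4, 5, 6, 7, 8}.
Read 'c': {0, 1, 2, 3, 4, 5, 6, 7, 8} → {0, 1, 2, 3, 4, 6, 7, 8}.
Read 'c': {0, 1, 2, 3, 4, 6, 7, 8} → {0, 1, 2, 3, 4, 6, 7, 8}.
Read 'c': {0, 1, 2, 3, 4, 6, 7, 8} → {0, 1, 2, 3, 4, 6, 7, 8}.
Read 'b': {0, 1, 2, 3, 4, 6, 7, 8} → {0, 1, 2, 3, 4, 5, 6, 7, 8}.

{0, 1, 2, 3, 4, 5, 6, 7, 8}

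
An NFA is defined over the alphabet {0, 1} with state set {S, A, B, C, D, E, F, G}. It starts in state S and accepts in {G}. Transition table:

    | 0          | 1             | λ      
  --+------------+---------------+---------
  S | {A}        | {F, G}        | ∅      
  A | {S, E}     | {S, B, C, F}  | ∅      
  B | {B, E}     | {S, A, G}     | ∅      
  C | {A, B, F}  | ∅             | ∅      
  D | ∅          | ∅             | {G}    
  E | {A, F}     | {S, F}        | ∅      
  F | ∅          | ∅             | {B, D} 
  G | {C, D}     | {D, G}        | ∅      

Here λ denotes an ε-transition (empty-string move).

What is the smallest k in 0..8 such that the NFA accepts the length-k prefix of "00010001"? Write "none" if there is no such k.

Start in {S}.
Read '0': S→{A}; now {A}.
Read '0': A→{S, E}; now {S, E}.
Read '0': S→{A}, E→{A, F}; union {A, F}; ε-closure = {A, B, D, F, G}.
None of the earlier sets intersect F, but {A, B, D, F, G} does.

3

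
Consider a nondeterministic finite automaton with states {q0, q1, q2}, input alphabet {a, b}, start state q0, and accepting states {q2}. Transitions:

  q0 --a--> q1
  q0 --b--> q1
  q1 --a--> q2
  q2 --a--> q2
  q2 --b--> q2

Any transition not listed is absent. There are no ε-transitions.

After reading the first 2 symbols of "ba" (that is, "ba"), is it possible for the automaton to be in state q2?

Yes

Start in {q0}.
Read 'b': {q0} → {q1}.
Read 'a': {q1} → {q2}.
State q2 is in {q2}.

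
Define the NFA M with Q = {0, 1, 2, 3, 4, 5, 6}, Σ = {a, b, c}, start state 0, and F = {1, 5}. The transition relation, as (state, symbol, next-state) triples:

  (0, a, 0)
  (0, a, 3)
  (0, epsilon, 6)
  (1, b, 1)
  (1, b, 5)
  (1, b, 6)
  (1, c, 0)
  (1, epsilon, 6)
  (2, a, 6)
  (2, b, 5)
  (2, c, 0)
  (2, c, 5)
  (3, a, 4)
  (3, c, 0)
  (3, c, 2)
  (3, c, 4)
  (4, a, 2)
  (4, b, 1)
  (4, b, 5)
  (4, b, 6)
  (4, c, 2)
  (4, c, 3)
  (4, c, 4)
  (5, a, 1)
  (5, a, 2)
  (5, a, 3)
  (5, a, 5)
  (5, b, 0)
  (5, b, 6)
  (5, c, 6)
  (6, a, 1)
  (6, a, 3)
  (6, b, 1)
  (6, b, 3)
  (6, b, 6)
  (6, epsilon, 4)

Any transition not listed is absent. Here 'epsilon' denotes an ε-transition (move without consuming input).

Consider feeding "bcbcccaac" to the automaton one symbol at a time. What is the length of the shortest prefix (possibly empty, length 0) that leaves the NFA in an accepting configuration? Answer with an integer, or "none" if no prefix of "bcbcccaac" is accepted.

Start: ε-closure({0}) = {0, 4, 6}.
Read 'b': 0→∅, 4→{1, 5, 6}, 6→{1, 3, 6}; union {1, 3, 5, 6}; ε-closure = {1, 3, 4, 5, 6}.
None of the earlier sets intersect F, but {1, 3, 4, 5, 6} does.

1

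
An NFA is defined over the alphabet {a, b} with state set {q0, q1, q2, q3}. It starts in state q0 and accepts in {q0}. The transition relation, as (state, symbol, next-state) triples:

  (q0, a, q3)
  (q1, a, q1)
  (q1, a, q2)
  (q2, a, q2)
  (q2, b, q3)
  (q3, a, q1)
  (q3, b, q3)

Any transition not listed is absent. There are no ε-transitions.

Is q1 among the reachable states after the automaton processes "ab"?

No

Start in {q0}.
Read 'a': q0→{q3}; now {q3}.
Read 'b': q3→{q3}; now {q3}.
State q1 is not in {q3}.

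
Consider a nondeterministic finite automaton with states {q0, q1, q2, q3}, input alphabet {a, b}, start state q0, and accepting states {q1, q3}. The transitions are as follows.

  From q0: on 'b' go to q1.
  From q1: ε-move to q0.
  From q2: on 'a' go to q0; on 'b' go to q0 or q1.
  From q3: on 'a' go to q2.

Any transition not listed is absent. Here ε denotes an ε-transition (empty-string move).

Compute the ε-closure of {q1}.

Begin with {q1}.
ε-move q1 → q0; add q0.

{q0, q1}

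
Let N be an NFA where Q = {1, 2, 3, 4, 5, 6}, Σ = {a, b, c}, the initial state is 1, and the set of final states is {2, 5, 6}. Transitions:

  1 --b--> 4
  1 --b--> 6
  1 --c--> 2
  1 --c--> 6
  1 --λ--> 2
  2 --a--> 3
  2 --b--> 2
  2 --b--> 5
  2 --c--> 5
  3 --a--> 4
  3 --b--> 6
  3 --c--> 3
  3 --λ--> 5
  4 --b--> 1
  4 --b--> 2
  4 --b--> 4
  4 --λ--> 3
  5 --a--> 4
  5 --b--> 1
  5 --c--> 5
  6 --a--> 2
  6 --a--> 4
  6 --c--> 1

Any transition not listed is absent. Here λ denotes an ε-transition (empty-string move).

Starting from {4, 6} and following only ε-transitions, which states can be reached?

{3, 4, 5, 6}

Begin with {4, 6}.
ε-move 4 → 3; add 3.
ε-move 3 → 5; add 5.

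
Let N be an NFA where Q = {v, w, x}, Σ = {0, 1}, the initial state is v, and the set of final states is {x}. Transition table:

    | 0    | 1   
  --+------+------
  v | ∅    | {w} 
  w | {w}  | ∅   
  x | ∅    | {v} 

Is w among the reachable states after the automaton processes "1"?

Start in {v}.
Read '1': v→{w}; now {w}.
State w is in {w}.

Yes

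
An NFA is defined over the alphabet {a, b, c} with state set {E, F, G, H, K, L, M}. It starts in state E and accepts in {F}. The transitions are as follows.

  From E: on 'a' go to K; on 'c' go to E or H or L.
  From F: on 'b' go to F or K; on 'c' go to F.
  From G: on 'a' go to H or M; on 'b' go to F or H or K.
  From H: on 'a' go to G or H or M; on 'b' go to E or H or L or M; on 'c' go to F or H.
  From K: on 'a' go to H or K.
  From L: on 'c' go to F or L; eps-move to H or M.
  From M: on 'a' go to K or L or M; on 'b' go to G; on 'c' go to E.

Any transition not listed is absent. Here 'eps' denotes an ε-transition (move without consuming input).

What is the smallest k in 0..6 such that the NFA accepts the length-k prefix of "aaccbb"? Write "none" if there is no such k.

3

Start in {E}.
Read 'a': E→{K}; now {K}.
Read 'a': K→{H, K}; now {H, K}.
Read 'c': H→{F, H}, K→∅; now {F, H}.
None of the earlier sets intersect F, but {F, H} does.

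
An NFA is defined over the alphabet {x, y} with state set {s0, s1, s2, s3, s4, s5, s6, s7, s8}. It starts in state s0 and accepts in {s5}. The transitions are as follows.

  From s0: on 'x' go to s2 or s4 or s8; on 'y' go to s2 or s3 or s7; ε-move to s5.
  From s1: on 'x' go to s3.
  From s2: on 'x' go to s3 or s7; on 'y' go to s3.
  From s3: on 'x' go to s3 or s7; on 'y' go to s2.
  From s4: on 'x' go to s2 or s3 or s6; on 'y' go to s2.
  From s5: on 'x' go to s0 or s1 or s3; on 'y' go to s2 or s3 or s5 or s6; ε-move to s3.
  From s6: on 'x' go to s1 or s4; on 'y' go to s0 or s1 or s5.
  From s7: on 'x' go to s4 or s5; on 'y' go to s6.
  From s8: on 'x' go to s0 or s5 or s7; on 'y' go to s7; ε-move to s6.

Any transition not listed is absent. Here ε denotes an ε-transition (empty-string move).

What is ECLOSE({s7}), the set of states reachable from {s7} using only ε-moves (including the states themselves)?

{s7}

Begin with {s7}.
No ε-moves leave this set, so the closure equals the set itself.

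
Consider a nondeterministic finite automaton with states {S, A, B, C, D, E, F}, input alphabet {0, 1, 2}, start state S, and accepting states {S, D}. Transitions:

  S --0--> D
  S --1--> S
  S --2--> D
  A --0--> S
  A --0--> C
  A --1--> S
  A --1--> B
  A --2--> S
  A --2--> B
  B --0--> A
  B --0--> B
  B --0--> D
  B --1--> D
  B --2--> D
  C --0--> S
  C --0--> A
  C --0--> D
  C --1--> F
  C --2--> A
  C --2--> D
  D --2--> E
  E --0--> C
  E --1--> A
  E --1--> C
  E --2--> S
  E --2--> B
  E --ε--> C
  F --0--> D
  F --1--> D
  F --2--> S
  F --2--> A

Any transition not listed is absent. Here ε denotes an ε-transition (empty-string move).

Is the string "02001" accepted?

Yes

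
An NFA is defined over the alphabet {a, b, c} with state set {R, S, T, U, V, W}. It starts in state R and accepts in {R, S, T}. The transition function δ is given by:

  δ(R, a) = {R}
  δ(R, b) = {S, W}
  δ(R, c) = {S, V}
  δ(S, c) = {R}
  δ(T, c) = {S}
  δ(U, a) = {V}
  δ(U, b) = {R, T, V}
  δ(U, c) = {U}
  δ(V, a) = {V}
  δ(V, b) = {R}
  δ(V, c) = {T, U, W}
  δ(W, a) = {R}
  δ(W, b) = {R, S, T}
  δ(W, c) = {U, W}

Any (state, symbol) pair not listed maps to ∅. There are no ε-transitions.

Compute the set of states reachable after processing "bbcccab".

{R, S, W}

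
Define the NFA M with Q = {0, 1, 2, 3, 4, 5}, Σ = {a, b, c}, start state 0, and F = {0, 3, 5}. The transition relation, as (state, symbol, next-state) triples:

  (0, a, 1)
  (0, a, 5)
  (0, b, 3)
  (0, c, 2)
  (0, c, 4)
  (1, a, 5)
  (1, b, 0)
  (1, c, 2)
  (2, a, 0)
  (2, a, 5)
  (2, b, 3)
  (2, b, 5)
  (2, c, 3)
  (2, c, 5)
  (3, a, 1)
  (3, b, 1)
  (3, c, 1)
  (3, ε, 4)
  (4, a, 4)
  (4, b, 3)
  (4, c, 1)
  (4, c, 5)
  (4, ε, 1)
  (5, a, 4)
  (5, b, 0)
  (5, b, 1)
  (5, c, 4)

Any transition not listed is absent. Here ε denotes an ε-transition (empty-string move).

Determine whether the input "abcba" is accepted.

Yes

Start in {0}.
Read 'a': {0} → {1, 5}.
Read 'b': {1, 5} → {0, 1}.
Read 'c': {0, 1} → {1, 2, 4}.
Read 'b': {1, 2, 4} → {0, 1, 3, 4, 5}.
Read 'a': {0, 1, 3, 4, 5} → {1, 4, 5}.
The final set {1, 4, 5} contains the accepting state 5.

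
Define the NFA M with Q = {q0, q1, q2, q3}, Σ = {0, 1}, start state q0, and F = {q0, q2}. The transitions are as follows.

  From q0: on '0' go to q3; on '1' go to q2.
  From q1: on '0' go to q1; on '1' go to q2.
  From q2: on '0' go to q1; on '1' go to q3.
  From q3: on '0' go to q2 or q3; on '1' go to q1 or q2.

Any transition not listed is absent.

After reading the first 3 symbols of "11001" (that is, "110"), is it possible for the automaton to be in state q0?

No

Start in {q0}.
Read '1': {q0} → {q2}.
Read '1': {q2} → {q3}.
Read '0': {q3} → {q2, q3}.
State q0 is not in {q2, q3}.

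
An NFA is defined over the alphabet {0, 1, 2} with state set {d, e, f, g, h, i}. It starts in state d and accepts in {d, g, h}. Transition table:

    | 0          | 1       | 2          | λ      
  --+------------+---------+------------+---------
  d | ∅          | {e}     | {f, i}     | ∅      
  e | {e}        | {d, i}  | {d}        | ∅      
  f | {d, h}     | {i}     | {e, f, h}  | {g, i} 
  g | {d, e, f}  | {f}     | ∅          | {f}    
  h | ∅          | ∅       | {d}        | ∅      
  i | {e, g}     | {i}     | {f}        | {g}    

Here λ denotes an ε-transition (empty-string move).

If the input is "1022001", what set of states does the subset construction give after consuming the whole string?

{d, e, f, g, i}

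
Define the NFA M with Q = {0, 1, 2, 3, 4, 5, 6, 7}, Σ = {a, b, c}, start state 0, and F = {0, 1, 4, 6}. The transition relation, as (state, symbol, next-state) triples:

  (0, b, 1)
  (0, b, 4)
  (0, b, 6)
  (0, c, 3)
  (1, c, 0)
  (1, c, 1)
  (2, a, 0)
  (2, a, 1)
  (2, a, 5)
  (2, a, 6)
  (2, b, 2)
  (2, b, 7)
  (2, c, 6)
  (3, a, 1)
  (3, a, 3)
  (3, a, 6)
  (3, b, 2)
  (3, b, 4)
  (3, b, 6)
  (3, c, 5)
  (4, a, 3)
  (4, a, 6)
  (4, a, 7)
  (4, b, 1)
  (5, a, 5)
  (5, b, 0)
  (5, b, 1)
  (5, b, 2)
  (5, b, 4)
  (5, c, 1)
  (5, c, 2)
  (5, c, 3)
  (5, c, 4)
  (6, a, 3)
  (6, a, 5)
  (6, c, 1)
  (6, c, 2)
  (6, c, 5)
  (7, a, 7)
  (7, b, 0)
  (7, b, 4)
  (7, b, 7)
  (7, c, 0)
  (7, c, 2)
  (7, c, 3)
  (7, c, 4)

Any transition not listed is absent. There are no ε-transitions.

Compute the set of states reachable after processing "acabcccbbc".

Start in {0}.
Read 'a': 0→∅; now ∅.
The set is empty and remains empty for the remaining 9 symbols.

∅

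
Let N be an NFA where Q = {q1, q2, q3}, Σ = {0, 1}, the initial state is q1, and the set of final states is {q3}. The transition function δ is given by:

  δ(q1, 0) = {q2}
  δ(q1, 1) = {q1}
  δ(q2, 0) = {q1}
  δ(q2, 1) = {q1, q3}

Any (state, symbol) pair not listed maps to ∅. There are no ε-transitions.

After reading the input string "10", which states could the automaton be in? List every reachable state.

Start in {q1}.
Read '1': q1→{q1}; now {q1}.
Read '0': q1→{q2}; now {q2}.

{q2}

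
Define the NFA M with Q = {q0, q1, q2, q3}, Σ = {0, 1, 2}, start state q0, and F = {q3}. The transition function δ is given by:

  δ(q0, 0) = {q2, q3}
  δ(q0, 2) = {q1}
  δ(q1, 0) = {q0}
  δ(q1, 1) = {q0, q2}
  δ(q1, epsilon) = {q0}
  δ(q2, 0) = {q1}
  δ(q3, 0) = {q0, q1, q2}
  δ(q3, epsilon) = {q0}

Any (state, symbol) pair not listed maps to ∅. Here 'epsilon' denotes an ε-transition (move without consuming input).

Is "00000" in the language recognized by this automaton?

Start in {q0}.
Read '0': q0→{q2, q3}; union {q2, q3}; ε-closure = {q0, q2, q3}.
Read '0': q0→{q2, q3}, q2→{q1}, q3→{q0, q1, q2}; now {q0, q1, q2, q3}.
Read '0': q0→{q2, q3}, q1→{q0}, q2→{q1}, q3→{q0, q1, q2}; now {q0, q1, q2, q3}.
Read '0': q0→{q2, q3}, q1→{q0}, q2→{q1}, q3→{q0, q1, q2}; now {q0, q1, q2, q3}.
Read '0': q0→{q2, q3}, q1→{q0}, q2→{q1}, q3→{q0, q1, q2}; now {q0, q1, q2, q3}.
The final set {q0, q1, q2, q3} contains the accepting state q3.

Yes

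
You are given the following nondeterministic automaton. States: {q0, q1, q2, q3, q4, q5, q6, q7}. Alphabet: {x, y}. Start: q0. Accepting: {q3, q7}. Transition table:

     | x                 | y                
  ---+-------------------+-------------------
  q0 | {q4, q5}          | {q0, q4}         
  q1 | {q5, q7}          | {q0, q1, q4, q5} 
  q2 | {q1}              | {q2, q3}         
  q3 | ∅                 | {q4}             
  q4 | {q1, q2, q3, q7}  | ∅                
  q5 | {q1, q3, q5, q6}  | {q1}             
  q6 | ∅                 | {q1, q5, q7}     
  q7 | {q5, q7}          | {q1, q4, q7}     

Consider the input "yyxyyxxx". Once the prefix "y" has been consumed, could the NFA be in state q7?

Start in {q0}.
Read 'y': {q0} → {q0, q4}.
State q7 is not in {q0, q4}.

No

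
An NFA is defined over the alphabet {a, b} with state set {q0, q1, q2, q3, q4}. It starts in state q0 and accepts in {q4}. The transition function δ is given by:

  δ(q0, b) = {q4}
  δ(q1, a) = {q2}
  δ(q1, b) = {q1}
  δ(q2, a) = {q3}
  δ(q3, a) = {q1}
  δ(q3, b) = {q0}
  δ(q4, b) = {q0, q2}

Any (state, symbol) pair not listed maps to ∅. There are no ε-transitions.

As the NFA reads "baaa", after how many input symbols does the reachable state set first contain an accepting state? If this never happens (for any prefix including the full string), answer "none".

1

Start in {q0}.
Read 'b': q0→{q4}; now {q4}.
None of the earlier sets intersect F, but {q4} does.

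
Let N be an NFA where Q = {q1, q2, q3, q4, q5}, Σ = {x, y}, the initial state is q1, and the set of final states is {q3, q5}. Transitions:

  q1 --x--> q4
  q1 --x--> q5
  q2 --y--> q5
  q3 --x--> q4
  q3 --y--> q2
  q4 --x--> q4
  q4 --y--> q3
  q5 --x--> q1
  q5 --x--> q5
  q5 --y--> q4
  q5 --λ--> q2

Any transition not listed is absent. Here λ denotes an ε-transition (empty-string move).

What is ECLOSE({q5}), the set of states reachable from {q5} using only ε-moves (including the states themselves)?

Begin with {q5}.
ε-move q5 → q2; add q2.

{q2, q5}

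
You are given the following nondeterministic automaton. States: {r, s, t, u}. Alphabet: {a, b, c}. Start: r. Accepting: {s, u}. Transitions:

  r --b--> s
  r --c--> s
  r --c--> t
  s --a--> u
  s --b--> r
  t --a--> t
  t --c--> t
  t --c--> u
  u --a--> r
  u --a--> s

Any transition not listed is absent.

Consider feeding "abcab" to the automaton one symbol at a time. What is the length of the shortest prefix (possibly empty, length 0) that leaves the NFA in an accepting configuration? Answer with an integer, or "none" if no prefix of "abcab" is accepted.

Start in {r}.
Read 'a': {r} → ∅.
The set is empty and remains empty for the remaining 4 symbols.
No reachable set along the way intersects F.

none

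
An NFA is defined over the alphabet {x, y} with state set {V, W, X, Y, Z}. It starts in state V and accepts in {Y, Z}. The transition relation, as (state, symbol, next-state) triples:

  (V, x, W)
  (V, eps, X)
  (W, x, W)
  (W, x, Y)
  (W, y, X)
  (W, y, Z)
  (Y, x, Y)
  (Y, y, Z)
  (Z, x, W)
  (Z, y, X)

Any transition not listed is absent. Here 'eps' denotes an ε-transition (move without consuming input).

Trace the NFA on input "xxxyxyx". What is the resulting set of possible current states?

Start: ε-closure({V}) = {V, X}.
Read 'x': {V, X} → {W}.
Read 'x': {W} → {W, Y}.
Read 'x': {W, Y} → {W, Y}.
Read 'y': {W, Y} → {X, Z}.
Read 'x': {X, Z} → {W}.
Read 'y': {W} → {X, Z}.
Read 'x': {X, Z} → {W}.

{W}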